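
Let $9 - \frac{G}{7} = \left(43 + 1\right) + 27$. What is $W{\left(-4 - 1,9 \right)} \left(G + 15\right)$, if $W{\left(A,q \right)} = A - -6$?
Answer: $-419$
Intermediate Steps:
$W{\left(A,q \right)} = 6 + A$ ($W{\left(A,q \right)} = A + 6 = 6 + A$)
$G = -434$ ($G = 63 - 7 \left(\left(43 + 1\right) + 27\right) = 63 - 7 \left(44 + 27\right) = 63 - 497 = -434$)
$W{\left(-4 - 1,9 \right)} \left(G + 15\right) = \left(6 - 5\right) \left(-434 + 15\right) = \left(6 - 5\right) \left(-419\right) = 1 \left(-419\right) = -419$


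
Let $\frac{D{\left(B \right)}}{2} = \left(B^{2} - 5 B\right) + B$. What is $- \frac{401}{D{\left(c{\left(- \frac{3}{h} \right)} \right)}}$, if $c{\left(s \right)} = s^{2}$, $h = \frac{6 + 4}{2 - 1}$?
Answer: $\frac{2005000}{3519} \approx 569.76$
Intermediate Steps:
$h = 10$ ($h = \frac{10}{1} = 10 \cdot 1 = 10$)
$D{\left(B \right)} = - 8 B + 2 B^{2}$ ($D{\left(B \right)} = 2 \left(\left(B^{2} - 5 B\right) + B\right) = 2 \left(B^{2} - 4 B\right) = - 8 B + 2 B^{2}$)
$- \frac{401}{D{\left(c{\left(- \frac{3}{h} \right)} \right)}} = - \frac{401}{2 \left(- \frac{3}{10}\right)^{2} \left(-4 + \left(- \frac{3}{10}\right)^{2}\right)} = - \frac{401}{2 \cdot \frac{9}{100} \left(-4 + \frac{9}{100}\right)} = - \frac{401}{2 \cdot \frac{9}{100} \left(- \frac{391}{100}\right)} = - \frac{401}{- \frac{3519}{5000}} = \left(-401\right) \left(- \frac{5000}{3519}\right) = \frac{2005000}{3519}$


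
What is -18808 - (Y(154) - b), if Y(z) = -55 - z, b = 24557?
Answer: 5958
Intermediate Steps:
-18808 - (Y(154) - b) = -18808 - ((-55 - 1*154) - 1*24557) = -18808 - ((-55 - 154) - 24557) = -18808 - (-209 - 24557) = -18808 - 1*(-24766) = -18808 + 24766 = 5958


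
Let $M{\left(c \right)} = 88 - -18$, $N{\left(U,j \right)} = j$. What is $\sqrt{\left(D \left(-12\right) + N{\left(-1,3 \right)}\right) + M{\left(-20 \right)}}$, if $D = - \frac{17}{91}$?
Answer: $\frac{\sqrt{921193}}{91} \approx 10.547$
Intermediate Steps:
$D = - \frac{17}{91}$ ($D = \left(-17\right) \frac{1}{91} = - \frac{17}{91} \approx -0.18681$)
$M{\left(c \right)} = 106$ ($M{\left(c \right)} = 88 + 18 = 106$)
$\sqrt{\left(D \left(-12\right) + N{\left(-1,3 \right)}\right) + M{\left(-20 \right)}} = \sqrt{\left(\left(- \frac{17}{91}\right) \left(-12\right) + 3\right) + 106} = \sqrt{\left(\frac{204}{91} + 3\right) + 106} = \sqrt{\frac{477}{91} + 106} = \sqrt{\frac{10123}{91}} = \frac{\sqrt{921193}}{91}$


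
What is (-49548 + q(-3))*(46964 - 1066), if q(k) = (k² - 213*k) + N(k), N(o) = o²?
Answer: -2243999118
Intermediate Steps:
q(k) = -213*k + 2*k² (q(k) = (k² - 213*k) + k² = -213*k + 2*k²)
(-49548 + q(-3))*(46964 - 1066) = (-49548 - 3*(-213 + 2*(-3)))*(46964 - 1066) = (-49548 - 3*(-213 - 6))*45898 = (-49548 - 3*(-219))*45898 = (-49548 + 657)*45898 = -48891*45898 = -2243999118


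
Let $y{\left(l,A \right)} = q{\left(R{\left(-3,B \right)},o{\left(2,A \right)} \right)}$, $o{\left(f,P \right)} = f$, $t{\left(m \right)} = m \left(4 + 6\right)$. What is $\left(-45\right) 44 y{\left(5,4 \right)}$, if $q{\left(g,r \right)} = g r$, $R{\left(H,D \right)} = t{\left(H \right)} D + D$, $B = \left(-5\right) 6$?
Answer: $-3445200$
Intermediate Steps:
$B = -30$
$t{\left(m \right)} = 10 m$ ($t{\left(m \right)} = m 10 = 10 m$)
$R{\left(H,D \right)} = D + 10 D H$ ($R{\left(H,D \right)} = 10 H D + D = 10 D H + D = D + 10 D H$)
$y{\left(l,A \right)} = 1740$ ($y{\left(l,A \right)} = - 30 \left(1 + 10 \left(-3\right)\right) 2 = - 30 \left(1 - 30\right) 2 = \left(-30\right) \left(-29\right) 2 = 870 \cdot 2 = 1740$)
$\left(-45\right) 44 y{\left(5,4 \right)} = \left(-45\right) 44 \cdot 1740 = \left(-1980\right) 1740 = -3445200$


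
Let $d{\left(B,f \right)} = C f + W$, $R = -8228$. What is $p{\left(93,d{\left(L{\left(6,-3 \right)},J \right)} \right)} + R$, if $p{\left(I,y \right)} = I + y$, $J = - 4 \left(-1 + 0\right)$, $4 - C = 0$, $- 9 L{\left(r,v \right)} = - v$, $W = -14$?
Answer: $-8133$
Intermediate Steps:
$L{\left(r,v \right)} = \frac{v}{9}$ ($L{\left(r,v \right)} = - \frac{\left(-1\right) v}{9} = \frac{v}{9}$)
$C = 4$ ($C = 4 - 0 = 4 + 0 = 4$)
$J = 4$ ($J = \left(-4\right) \left(-1\right) = 4$)
$d{\left(B,f \right)} = -14 + 4 f$ ($d{\left(B,f \right)} = 4 f - 14 = -14 + 4 f$)
$p{\left(93,d{\left(L{\left(6,-3 \right)},J \right)} \right)} + R = \left(93 + \left(-14 + 4 \cdot 4\right)\right) - 8228 = \left(93 + \left(-14 + 16\right)\right) - 8228 = \left(93 + 2\right) - 8228 = 95 - 8228 = -8133$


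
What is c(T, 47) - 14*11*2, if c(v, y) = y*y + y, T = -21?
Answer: 1948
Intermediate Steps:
c(v, y) = y + y² (c(v, y) = y² + y = y + y²)
c(T, 47) - 14*11*2 = 47*(1 + 47) - 14*11*2 = 47*48 - 154*2 = 2256 - 308 = 1948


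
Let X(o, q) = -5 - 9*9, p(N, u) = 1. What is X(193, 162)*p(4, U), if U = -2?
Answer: -86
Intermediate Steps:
X(o, q) = -86 (X(o, q) = -5 - 81 = -86)
X(193, 162)*p(4, U) = -86*1 = -86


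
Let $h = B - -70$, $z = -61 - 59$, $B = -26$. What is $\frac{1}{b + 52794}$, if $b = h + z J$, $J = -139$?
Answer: $\frac{1}{69518} \approx 1.4385 \cdot 10^{-5}$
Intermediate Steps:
$z = -120$
$h = 44$ ($h = -26 - -70 = -26 + 70 = 44$)
$b = 16724$ ($b = 44 - -16680 = 44 + 16680 = 16724$)
$\frac{1}{b + 52794} = \frac{1}{16724 + 52794} = \frac{1}{69518}$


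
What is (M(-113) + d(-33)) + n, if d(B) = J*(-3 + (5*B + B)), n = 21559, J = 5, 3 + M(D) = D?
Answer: 20438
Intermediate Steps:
M(D) = -3 + D
d(B) = -15 + 30*B (d(B) = 5*(-3 + (5*B + B)) = 5*(-3 + 6*B) = -15 + 30*B)
(M(-113) + d(-33)) + n = ((-3 - 113) + (-15 + 30*(-33))) + 21559 = (-116 + (-15 - 990)) + 21559 = (-116 - 1005) + 21559 = -1121 + 21559 = 20438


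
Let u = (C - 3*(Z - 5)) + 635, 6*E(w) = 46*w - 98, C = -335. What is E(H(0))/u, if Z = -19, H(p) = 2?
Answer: -1/372 ≈ -0.0026882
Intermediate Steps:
E(w) = -49/3 + 23*w/3 (E(w) = (46*w - 98)/6 = (-98 + 46*w)/6 = -49/3 + 23*w/3)
u = 372 (u = (-335 - 3*(-19 - 5)) + 635 = (-335 - 3*(-24)) + 635 = (-335 + 72) + 635 = -263 + 635 = 372)
E(H(0))/u = (-49/3 + (23/3)*2)/372 = (-49/3 + 46/3)*(1/372) = -1*1/372 = -1/372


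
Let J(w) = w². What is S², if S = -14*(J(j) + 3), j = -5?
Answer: 153664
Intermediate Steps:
S = -392 (S = -14*((-5)² + 3) = -14*(25 + 3) = -14*28 = -392)
S² = (-392)² = 153664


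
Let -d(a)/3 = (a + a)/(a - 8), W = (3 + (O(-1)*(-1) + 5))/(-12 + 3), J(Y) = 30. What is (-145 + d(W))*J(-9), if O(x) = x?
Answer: -4370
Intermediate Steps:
W = -1 (W = (3 + (-1*(-1) + 5))/(-12 + 3) = (3 + (1 + 5))/(-9) = (3 + 6)*(-1/9) = 9*(-1/9) = -1)
d(a) = -6*a/(-8 + a) (d(a) = -3*(a + a)/(a - 8) = -3*2*a/(-8 + a) = -6*a/(-8 + a))
(-145 + d(W))*J(-9) = (-145 - 6*(-1)/(-8 - 1))*30 = (-145 - 6*(-1)/(-9))*30 = (-145 - 6*(-1)*(-1/9))*30 = (-145 - 2/3)*30 = -437/3*30 = -4370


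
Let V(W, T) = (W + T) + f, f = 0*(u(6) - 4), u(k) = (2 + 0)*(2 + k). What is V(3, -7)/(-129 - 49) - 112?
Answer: -9966/89 ≈ -111.98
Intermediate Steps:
u(k) = 4 + 2*k (u(k) = 2*(2 + k) = 4 + 2*k)
f = 0 (f = 0*((4 + 2*6) - 4) = 0*((4 + 12) - 4) = 0*(16 - 4) = 0*12 = 0)
V(W, T) = T + W (V(W, T) = (W + T) + 0 = (T + W) + 0 = T + W)
V(3, -7)/(-129 - 49) - 112 = (-7 + 3)/(-129 - 49) - 112 = -4/(-178) - 112 = -4*(-1/178) - 112 = 2/89 - 112 = -9966/89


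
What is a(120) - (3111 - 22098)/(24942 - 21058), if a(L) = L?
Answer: 485067/3884 ≈ 124.89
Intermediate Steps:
a(120) - (3111 - 22098)/(24942 - 21058) = 120 - (3111 - 22098)/(24942 - 21058) = 120 - (-18987)/3884 = 120 - 1*(-18987/3884) = 120 + 18987/3884 = 485067/3884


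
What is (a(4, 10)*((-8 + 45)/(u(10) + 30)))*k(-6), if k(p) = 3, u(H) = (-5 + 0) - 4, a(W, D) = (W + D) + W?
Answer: 666/7 ≈ 95.143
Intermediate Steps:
a(W, D) = D + 2*W (a(W, D) = (D + W) + W = D + 2*W)
u(H) = -9 (u(H) = -5 - 4 = -9)
(a(4, 10)*((-8 + 45)/(u(10) + 30)))*k(-6) = ((10 + 2*4)*((-8 + 45)/(-9 + 30)))*3 = ((10 + 8)*(37/21))*3 = (18*(37*(1/21)))*3 = (18*(37/21))*3 = (222/7)*3 = 666/7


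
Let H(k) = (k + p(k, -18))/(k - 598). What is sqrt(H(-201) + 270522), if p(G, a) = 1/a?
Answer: sqrt(2814513506)/102 ≈ 520.12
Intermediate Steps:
H(k) = (-1/18 + k)/(-598 + k) (H(k) = (k + 1/(-18))/(k - 598) = (k - 1/18)/(-598 + k) = (-1/18 + k)/(-598 + k))
sqrt(H(-201) + 270522) = sqrt((-1/18 - 201)/(-598 - 201) + 270522) = sqrt(-3619/18/(-799) + 270522) = sqrt(-1/799*(-3619/18) + 270522) = sqrt(77/306 + 270522) = sqrt(82779809/306) = sqrt(2814513506)/102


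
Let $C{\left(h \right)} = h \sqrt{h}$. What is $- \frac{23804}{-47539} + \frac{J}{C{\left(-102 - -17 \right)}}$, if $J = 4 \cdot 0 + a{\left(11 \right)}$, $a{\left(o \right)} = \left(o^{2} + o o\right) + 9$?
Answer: $\frac{23804}{47539} + \frac{251 i \sqrt{85}}{7225} \approx 0.50073 + 0.32029 i$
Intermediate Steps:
$C{\left(h \right)} = h^{\frac{3}{2}}$
$a{\left(o \right)} = 9 + 2 o^{2}$ ($a{\left(o \right)} = \left(o^{2} + o^{2}\right) + 9 = 2 o^{2} + 9 = 9 + 2 o^{2}$)
$J = 251$ ($J = 4 \cdot 0 + \left(9 + 2 \cdot 11^{2}\right) = 0 + \left(9 + 2 \cdot 121\right) = 0 + \left(9 + 242\right) = 0 + 251 = 251$)
$- \frac{23804}{-47539} + \frac{J}{C{\left(-102 - -17 \right)}} = - \frac{23804}{-47539} + \frac{251}{\left(-102 - -17\right)^{\frac{3}{2}}} = \left(-23804\right) \left(- \frac{1}{47539}\right) + \frac{251}{\left(-102 + 17\right)^{\frac{3}{2}}} = \frac{23804}{47539} + \frac{251}{\left(-85\right)^{\frac{3}{2}}} = \frac{23804}{47539} + \frac{251}{\left(-85\right) i \sqrt{85}} = \frac{23804}{47539} + 251 \frac{i \sqrt{85}}{7225} = \frac{23804}{47539} + \frac{251 i \sqrt{85}}{7225}$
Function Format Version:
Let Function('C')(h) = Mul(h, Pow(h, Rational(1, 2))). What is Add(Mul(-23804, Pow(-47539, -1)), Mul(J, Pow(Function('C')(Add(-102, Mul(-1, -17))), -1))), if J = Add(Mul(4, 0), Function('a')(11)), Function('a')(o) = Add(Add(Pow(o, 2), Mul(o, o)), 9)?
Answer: Add(Rational(23804, 47539), Mul(Rational(251, 7225), I, Pow(85, Rational(1, 2)))) ≈ Add(0.50073, Mul(0.32029, I))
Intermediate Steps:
Function('C')(h) = Pow(h, Rational(3, 2))
Function('a')(o) = Add(9, Mul(2, Pow(o, 2))) (Function('a')(o) = Add(Add(Pow(o, 2), Pow(o, 2)), 9) = Add(Mul(2, Pow(o, 2)), 9) = Add(9, Mul(2, Pow(o, 2))))
J = 251 (J = Add(Mul(4, 0), Add(9, Mul(2, Pow(11, 2)))) = Add(0, Add(9, Mul(2, 121))) = Add(0, Add(9, 242)) = Add(0, 251) = 251)
Add(Mul(-23804, Pow(-47539, -1)), Mul(J, Pow(Function('C')(Add(-102, Mul(-1, -17))), -1))) = Add(Mul(-23804, Pow(-47539, -1)), Mul(251, Pow(Pow(Add(-102, Mul(-1, -17)), Rational(3, 2)), -1))) = Add(Mul(-23804, Rational(-1, 47539)), Mul(251, Pow(Pow(Add(-102, 17), Rational(3, 2)), -1))) = Add(Rational(23804, 47539), Mul(251, Pow(Pow(-85, Rational(3, 2)), -1))) = Add(Rational(23804, 47539), Mul(251, Pow(Mul(-85, I, Pow(85, Rational(1, 2))), -1))) = Add(Rational(23804, 47539), Mul(251, Mul(Rational(1, 7225), I, Pow(85, Rational(1, 2))))) = Add(Rational(23804, 47539), Mul(Rational(251, 7225), I, Pow(85, Rational(1, 2))))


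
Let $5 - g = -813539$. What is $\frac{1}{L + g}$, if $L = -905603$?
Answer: $- \frac{1}{92059} \approx -1.0863 \cdot 10^{-5}$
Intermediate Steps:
$g = 813544$ ($g = 5 - -813539 = 5 + 813539 = 813544$)
$\frac{1}{L + g} = \frac{1}{-905603 + 813544} = \frac{1}{-92059} = - \frac{1}{92059}$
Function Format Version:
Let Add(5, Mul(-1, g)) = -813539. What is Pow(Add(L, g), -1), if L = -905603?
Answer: Rational(-1, 92059) ≈ -1.0863e-5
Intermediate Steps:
g = 813544 (g = Add(5, Mul(-1, -813539)) = Add(5, 813539) = 813544)
Pow(Add(L, g), -1) = Pow(Add(-905603, 813544), -1) = Pow(-92059, -1) = Rational(-1, 92059)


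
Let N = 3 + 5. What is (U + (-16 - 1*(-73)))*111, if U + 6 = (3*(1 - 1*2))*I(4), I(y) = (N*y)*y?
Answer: -36963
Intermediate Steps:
N = 8
I(y) = 8*y**2 (I(y) = (8*y)*y = 8*y**2)
U = -390 (U = -6 + (3*(1 - 1*2))*(8*4**2) = -6 + (3*(1 - 2))*(8*16) = -6 + (3*(-1))*128 = -6 - 3*128 = -6 - 384 = -390)
(U + (-16 - 1*(-73)))*111 = (-390 + (-16 - 1*(-73)))*111 = (-390 + (-16 + 73))*111 = (-390 + 57)*111 = -333*111 = -36963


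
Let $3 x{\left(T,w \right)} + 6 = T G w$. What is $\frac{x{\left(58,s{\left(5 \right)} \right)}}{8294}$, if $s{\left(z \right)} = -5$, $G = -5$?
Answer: $\frac{722}{12441} \approx 0.058034$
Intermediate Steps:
$x{\left(T,w \right)} = -2 - \frac{5 T w}{3}$ ($x{\left(T,w \right)} = -2 + \frac{T \left(-5\right) w}{3} = -2 + \frac{- 5 T w}{3} = -2 + \frac{\left(-5\right) T w}{3} = -2 - \frac{5 T w}{3}$)
$\frac{x{\left(58,s{\left(5 \right)} \right)}}{8294} = \frac{-2 - \frac{290}{3} \left(-5\right)}{8294} = \left(-2 + \frac{1450}{3}\right) \frac{1}{8294} = \frac{1444}{3} \cdot \frac{1}{8294} = \frac{722}{12441}$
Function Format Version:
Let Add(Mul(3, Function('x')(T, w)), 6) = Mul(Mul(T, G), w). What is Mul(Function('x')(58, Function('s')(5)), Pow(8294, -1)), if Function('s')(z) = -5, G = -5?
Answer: Rational(722, 12441) ≈ 0.058034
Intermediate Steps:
Function('x')(T, w) = Add(-2, Mul(Rational(-5, 3), T, w)) (Function('x')(T, w) = Add(-2, Mul(Rational(1, 3), Mul(Mul(T, -5), w))) = Add(-2, Mul(Rational(1, 3), Mul(Mul(-5, T), w))) = Add(-2, Mul(Rational(1, 3), Mul(-5, T, w))) = Add(-2, Mul(Rational(-5, 3), T, w)))
Mul(Function('x')(58, Function('s')(5)), Pow(8294, -1)) = Mul(Add(-2, Mul(Rational(-5, 3), 58, -5)), Pow(8294, -1)) = Mul(Add(-2, Rational(1450, 3)), Rational(1, 8294)) = Mul(Rational(1444, 3), Rational(1, 8294)) = Rational(722, 12441)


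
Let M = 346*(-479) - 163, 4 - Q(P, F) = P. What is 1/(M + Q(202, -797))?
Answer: -1/166095 ≈ -6.0207e-6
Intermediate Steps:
Q(P, F) = 4 - P
M = -165897 (M = -165734 - 163 = -165897)
1/(M + Q(202, -797)) = 1/(-165897 + (4 - 1*202)) = 1/(-165897 + (4 - 202)) = 1/(-165897 - 198) = 1/(-166095) = -1/166095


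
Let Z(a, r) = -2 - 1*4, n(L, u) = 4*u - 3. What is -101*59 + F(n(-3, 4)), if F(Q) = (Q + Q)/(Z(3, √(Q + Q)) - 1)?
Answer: -41739/7 ≈ -5962.7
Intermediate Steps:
n(L, u) = -3 + 4*u
Z(a, r) = -6 (Z(a, r) = -2 - 4 = -6)
F(Q) = -2*Q/7 (F(Q) = (Q + Q)/(-6 - 1) = (2*Q)/(-7) = (2*Q)*(-⅐) = -2*Q/7)
-101*59 + F(n(-3, 4)) = -101*59 - 2*(-3 + 4*4)/7 = -5959 - 2*(-3 + 16)/7 = -5959 - 2/7*13 = -5959 - 26/7 = -41739/7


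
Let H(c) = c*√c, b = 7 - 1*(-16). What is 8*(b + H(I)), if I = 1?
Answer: 192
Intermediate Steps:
b = 23 (b = 7 + 16 = 23)
H(c) = c^(3/2)
8*(b + H(I)) = 8*(23 + 1^(3/2)) = 8*(23 + 1) = 8*24 = 192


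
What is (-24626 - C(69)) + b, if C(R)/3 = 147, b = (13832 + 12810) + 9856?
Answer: 11431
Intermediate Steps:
b = 36498 (b = 26642 + 9856 = 36498)
C(R) = 441 (C(R) = 3*147 = 441)
(-24626 - C(69)) + b = (-24626 - 1*441) + 36498 = (-24626 - 441) + 36498 = -25067 + 36498 = 11431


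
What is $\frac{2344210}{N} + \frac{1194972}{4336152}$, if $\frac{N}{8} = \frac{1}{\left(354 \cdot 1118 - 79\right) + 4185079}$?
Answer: $\frac{485029836405442271}{361346} \approx 1.3423 \cdot 10^{12}$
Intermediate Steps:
$N = \frac{2}{1145193}$ ($N = \frac{8}{\left(354 \cdot 1118 - 79\right) + 4185079} = \frac{8}{\left(395772 - 79\right) + 4185079} = \frac{8}{395693 + 4185079} = \frac{8}{4580772} = 8 \cdot \frac{1}{4580772} = \frac{2}{1145193} \approx 1.7464 \cdot 10^{-6}$)
$\frac{2344210}{N} + \frac{1194972}{4336152} = \frac{2344210}{\frac{2}{1145193}} + \frac{1194972}{4336152} = 2344210 \cdot \frac{1145193}{2} + 1194972 \cdot \frac{1}{4336152} = 1342286441265 + \frac{99581}{361346} = \frac{485029836405442271}{361346}$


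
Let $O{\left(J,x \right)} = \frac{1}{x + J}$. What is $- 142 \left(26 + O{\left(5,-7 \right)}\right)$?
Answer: $-3621$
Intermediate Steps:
$O{\left(J,x \right)} = \frac{1}{J + x}$
$- 142 \left(26 + O{\left(5,-7 \right)}\right) = - 142 \left(26 + \frac{1}{5 - 7}\right) = - 142 \left(26 + \frac{1}{-2}\right) = - 142 \left(26 - \frac{1}{2}\right) = \left(-142\right) \frac{51}{2} = -3621$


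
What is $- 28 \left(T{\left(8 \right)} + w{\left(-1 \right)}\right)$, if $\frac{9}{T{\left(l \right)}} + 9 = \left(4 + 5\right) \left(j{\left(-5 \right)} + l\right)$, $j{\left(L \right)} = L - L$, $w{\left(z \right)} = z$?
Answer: $24$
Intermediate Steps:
$j{\left(L \right)} = 0$
$T{\left(l \right)} = \frac{9}{-9 + 9 l}$ ($T{\left(l \right)} = \frac{9}{-9 + \left(4 + 5\right) \left(0 + l\right)} = \frac{9}{-9 + 9 l}$)
$- 28 \left(T{\left(8 \right)} + w{\left(-1 \right)}\right) = - 28 \left(\frac{1}{-1 + 8} - 1\right) = - 28 \left(\frac{1}{7} - 1\right) = \left(-28\right) \left(- \frac{6}{7}\right) = 24$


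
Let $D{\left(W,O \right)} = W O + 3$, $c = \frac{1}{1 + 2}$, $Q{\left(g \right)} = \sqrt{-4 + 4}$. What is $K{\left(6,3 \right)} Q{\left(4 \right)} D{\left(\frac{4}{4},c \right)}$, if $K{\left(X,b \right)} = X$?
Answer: $0$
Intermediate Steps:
$Q{\left(g \right)} = 0$ ($Q{\left(g \right)} = \sqrt{0} = 0$)
$c = \frac{1}{3} \approx 0.33333$
$D{\left(W,O \right)} = 3 + O W$ ($D{\left(W,O \right)} = O W + 3 = 3 + O W$)
$K{\left(6,3 \right)} Q{\left(4 \right)} D{\left(\frac{4}{4},c \right)} = 6 \cdot 0 \left(3 + \frac{4 \cdot \frac{1}{4}}{3}\right) = 0 \left(3 + \frac{4 \cdot \frac{1}{4}}{3}\right) = 0 \left(3 + \frac{1}{3} \cdot 1\right) = 0 \left(3 + \frac{1}{3}\right) = 0 \cdot \frac{10}{3} = 0$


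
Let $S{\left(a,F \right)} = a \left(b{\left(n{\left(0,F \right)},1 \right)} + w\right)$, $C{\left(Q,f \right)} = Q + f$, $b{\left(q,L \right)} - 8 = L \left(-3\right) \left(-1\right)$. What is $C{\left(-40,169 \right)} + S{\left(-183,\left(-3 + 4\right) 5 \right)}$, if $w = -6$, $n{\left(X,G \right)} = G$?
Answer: $-786$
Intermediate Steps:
$b{\left(q,L \right)} = 8 + 3 L$ ($b{\left(q,L \right)} = 8 + L \left(-3\right) \left(-1\right) = 8 + - 3 L \left(-1\right) = 8 + 3 L$)
$S{\left(a,F \right)} = 5 a$ ($S{\left(a,F \right)} = a \left(\left(8 + 3 \cdot 1\right) - 6\right) = a \left(\left(8 + 3\right) - 6\right) = a \left(11 - 6\right) = a 5 = 5 a$)
$C{\left(-40,169 \right)} + S{\left(-183,\left(-3 + 4\right) 5 \right)} = \left(-40 + 169\right) + 5 \left(-183\right) = 129 - 915 = -786$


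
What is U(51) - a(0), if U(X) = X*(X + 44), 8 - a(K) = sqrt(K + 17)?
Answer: 4837 + sqrt(17) ≈ 4841.1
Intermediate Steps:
a(K) = 8 - sqrt(17 + K) (a(K) = 8 - sqrt(K + 17) = 8 - sqrt(17 + K))
U(X) = X*(44 + X)
U(51) - a(0) = 51*(44 + 51) - (8 - sqrt(17 + 0)) = 51*95 - (8 - sqrt(17)) = 4845 + (-8 + sqrt(17)) = 4837 + sqrt(17)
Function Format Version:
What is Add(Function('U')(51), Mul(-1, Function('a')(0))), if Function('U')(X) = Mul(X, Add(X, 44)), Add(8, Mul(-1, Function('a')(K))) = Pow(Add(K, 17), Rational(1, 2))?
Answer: Add(4837, Pow(17, Rational(1, 2))) ≈ 4841.1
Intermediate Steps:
Function('a')(K) = Add(8, Mul(-1, Pow(Add(17, K), Rational(1, 2)))) (Function('a')(K) = Add(8, Mul(-1, Pow(Add(K, 17), Rational(1, 2)))) = Add(8, Mul(-1, Pow(Add(17, K), Rational(1, 2)))))
Function('U')(X) = Mul(X, Add(44, X))
Add(Function('U')(51), Mul(-1, Function('a')(0))) = Add(Mul(51, Add(44, 51)), Mul(-1, Add(8, Mul(-1, Pow(Add(17, 0), Rational(1, 2)))))) = Add(Mul(51, 95), Mul(-1, Add(8, Mul(-1, Pow(17, Rational(1, 2)))))) = Add(4845, Add(-8, Pow(17, Rational(1, 2)))) = Add(4837, Pow(17, Rational(1, 2)))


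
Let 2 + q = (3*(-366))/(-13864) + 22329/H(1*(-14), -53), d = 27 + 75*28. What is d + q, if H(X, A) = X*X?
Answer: 380258779/169834 ≈ 2239.0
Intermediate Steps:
d = 2127 (d = 27 + 2100 = 2127)
H(X, A) = X²
q = 19021861/169834 (q = -2 + ((3*(-366))/(-13864) + 22329/((1*(-14))²)) = -2 + (-1098*(-1/13864) + 22329/((-14)²)) = -2 + (549/6932 + 22329/196) = -2 + 19361529/169834 = 19021861/169834 ≈ 112.00)
d + q = 2127 + 19021861/169834 = 380258779/169834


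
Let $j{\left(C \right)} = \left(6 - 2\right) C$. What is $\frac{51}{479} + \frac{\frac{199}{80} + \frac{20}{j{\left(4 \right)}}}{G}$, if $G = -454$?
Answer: $\frac{1709099}{17397280} \approx 0.098239$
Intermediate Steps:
$j{\left(C \right)} = 4 C$
$\frac{51}{479} + \frac{\frac{199}{80} + \frac{20}{j{\left(4 \right)}}}{G} = \frac{51}{479} + \frac{\frac{199}{80} + \frac{20}{4 \cdot 4}}{-454} = 51 \cdot \frac{1}{479} + \left(199 \cdot \frac{1}{80} + \frac{20}{16}\right) \left(- \frac{1}{454}\right) = \frac{51}{479} + \left(\frac{199}{80} + 20 \cdot \frac{1}{16}\right) \left(- \frac{1}{454}\right) = \frac{51}{479} + \left(\frac{199}{80} + \frac{5}{4}\right) \left(- \frac{1}{454}\right) = \frac{51}{479} + \frac{299}{80} \left(- \frac{1}{454}\right) = \frac{51}{479} - \frac{299}{36320} = \frac{1709099}{17397280}$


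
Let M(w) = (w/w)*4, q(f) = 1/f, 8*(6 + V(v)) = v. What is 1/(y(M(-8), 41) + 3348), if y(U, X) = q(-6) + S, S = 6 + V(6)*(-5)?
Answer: 12/40561 ≈ 0.00029585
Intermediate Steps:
V(v) = -6 + v/8
M(w) = 4 (M(w) = 1*4 = 4)
S = 129/4 (S = 6 + (-6 + (⅛)*6)*(-5) = 6 + (-6 + ¾)*(-5) = 6 - 21/4*(-5) = 6 + 105/4 = 129/4 ≈ 32.250)
y(U, X) = 385/12 (y(U, X) = 1/(-6) + 129/4 = -⅙ + 129/4 = 385/12)
1/(y(M(-8), 41) + 3348) = 1/(385/12 + 3348) = 1/(40561/12) = 12/40561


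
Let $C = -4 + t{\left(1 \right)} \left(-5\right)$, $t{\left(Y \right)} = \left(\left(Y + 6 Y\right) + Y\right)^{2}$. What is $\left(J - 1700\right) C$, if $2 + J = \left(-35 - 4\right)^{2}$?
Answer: $58644$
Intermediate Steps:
$t{\left(Y \right)} = 64 Y^{2}$ ($t{\left(Y \right)} = \left(7 Y + Y\right)^{2} = \left(8 Y\right)^{2} = 64 Y^{2}$)
$J = 1519$ ($J = -2 + \left(-35 - 4\right)^{2} = -2 + \left(-39\right)^{2} = -2 + 1521 = 1519$)
$C = -324$ ($C = -4 + 64 \cdot 1^{2} \left(-5\right) = -4 + 64 \cdot 1 \left(-5\right) = -4 + 64 \left(-5\right) = -4 - 320 = -324$)
$\left(J - 1700\right) C = \left(1519 - 1700\right) \left(-324\right) = \left(-181\right) \left(-324\right) = 58644$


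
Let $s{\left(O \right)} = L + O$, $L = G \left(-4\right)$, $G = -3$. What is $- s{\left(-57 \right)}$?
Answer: $45$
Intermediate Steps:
$L = 12$ ($L = \left(-3\right) \left(-4\right) = 12$)
$s{\left(O \right)} = 12 + O$
$- s{\left(-57 \right)} = - (12 - 57) = \left(-1\right) \left(-45\right) = 45$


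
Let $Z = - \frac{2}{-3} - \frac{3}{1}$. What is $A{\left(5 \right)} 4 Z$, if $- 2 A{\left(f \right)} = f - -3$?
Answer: $\frac{112}{3} \approx 37.333$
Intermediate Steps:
$A{\left(f \right)} = - \frac{3}{2} - \frac{f}{2}$ ($A{\left(f \right)} = - \frac{f - -3}{2} = - \frac{f + 3}{2} = - \frac{3 + f}{2} = - \frac{3}{2} - \frac{f}{2}$)
$Z = - \frac{7}{3}$ ($Z = \left(-2\right) \left(- \frac{1}{3}\right) - 3 = \frac{2}{3} - 3 = - \frac{7}{3} \approx -2.3333$)
$A{\left(5 \right)} 4 Z = \left(- \frac{3}{2} - \frac{5}{2}\right) 4 \left(- \frac{7}{3}\right) = \left(-4\right) 4 \left(- \frac{7}{3}\right) = \left(-16\right) \left(- \frac{7}{3}\right) = \frac{112}{3}$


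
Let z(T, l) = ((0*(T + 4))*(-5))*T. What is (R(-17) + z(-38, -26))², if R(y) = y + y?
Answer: 1156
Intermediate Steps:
R(y) = 2*y
z(T, l) = 0 (z(T, l) = ((0*(4 + T))*(-5))*T = (0*(-5))*T = 0*T = 0)
(R(-17) + z(-38, -26))² = (2*(-17) + 0)² = (-34 + 0)² = (-34)² = 1156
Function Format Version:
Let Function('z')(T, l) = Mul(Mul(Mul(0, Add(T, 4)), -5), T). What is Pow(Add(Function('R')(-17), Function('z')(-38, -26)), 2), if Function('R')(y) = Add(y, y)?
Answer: 1156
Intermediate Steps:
Function('R')(y) = Mul(2, y)
Function('z')(T, l) = 0 (Function('z')(T, l) = Mul(Mul(Mul(0, Add(4, T)), -5), T) = Mul(Mul(0, -5), T) = Mul(0, T) = 0)
Pow(Add(Function('R')(-17), Function('z')(-38, -26)), 2) = Pow(Add(Mul(2, -17), 0), 2) = Pow(Add(-34, 0), 2) = Pow(-34, 2) = 1156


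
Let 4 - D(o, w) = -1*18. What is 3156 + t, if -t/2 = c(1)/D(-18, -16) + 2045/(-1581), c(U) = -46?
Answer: 55003712/17391 ≈ 3162.8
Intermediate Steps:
D(o, w) = 22 (D(o, w) = 4 - (-1)*18 = 4 - 1*(-18) = 4 + 18 = 22)
t = 117716/17391 (t = -2*(-46/22 + 2045/(-1581)) = -2*(-46*1/22 + 2045*(-1/1581)) = -2*(-23/11 - 2045/1581) = -2*(-58858/17391) = 117716/17391 ≈ 6.7688)
3156 + t = 3156 + 117716/17391 = 55003712/17391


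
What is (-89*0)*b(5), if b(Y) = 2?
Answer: 0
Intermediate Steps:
(-89*0)*b(5) = -89*0*2 = 0*2 = 0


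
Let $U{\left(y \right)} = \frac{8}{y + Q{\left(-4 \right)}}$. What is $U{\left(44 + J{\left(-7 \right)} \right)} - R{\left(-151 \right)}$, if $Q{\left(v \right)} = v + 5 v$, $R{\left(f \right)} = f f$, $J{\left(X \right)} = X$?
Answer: $- \frac{296405}{13} \approx -22800.0$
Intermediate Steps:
$R{\left(f \right)} = f^{2}$
$Q{\left(v \right)} = 6 v$
$U{\left(y \right)} = \frac{8}{-24 + y}$ ($U{\left(y \right)} = \frac{8}{y + 6 \left(-4\right)} = \frac{8}{y - 24} = \frac{8}{-24 + y}$)
$U{\left(44 + J{\left(-7 \right)} \right)} - R{\left(-151 \right)} = \frac{8}{-24 + \left(44 - 7\right)} - \left(-151\right)^{2} = \frac{8}{-24 + 37} - 22801 = \frac{8}{13} - 22801 = - \frac{296405}{13}$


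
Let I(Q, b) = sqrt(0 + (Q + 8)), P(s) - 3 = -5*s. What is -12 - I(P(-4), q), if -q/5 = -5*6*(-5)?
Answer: -12 - sqrt(31) ≈ -17.568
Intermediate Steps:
q = -750 (q = -5*(-5*6)*(-5) = -(-150)*(-5) = -5*150 = -750)
P(s) = 3 - 5*s
I(Q, b) = sqrt(8 + Q) (I(Q, b) = sqrt(0 + (8 + Q)) = sqrt(8 + Q))
-12 - I(P(-4), q) = -12 - sqrt(8 + (3 - 5*(-4))) = -12 - sqrt(8 + (3 + 20)) = -12 - sqrt(8 + 23) = -12 - sqrt(31)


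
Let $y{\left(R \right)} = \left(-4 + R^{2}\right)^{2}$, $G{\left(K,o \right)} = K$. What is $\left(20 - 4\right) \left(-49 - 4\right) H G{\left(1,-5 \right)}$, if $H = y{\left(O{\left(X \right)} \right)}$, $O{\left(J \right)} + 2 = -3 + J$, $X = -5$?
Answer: $-7815168$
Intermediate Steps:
$O{\left(J \right)} = -5 + J$ ($O{\left(J \right)} = -2 + \left(-3 + J\right) = -5 + J$)
$H = 9216$ ($H = \left(-4 + \left(-5 - 5\right)^{2}\right)^{2} = \left(-4 + \left(-10\right)^{2}\right)^{2} = \left(-4 + 100\right)^{2} = 96^{2} = 9216$)
$\left(20 - 4\right) \left(-49 - 4\right) H G{\left(1,-5 \right)} = \left(20 - 4\right) \left(-49 - 4\right) 9216 \cdot 1 = 16 \left(-53\right) 9216 \cdot 1 = \left(-848\right) 9216 \cdot 1 = \left(-7815168\right) 1 = -7815168$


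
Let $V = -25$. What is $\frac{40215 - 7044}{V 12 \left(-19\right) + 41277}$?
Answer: $\frac{11057}{15659} \approx 0.70611$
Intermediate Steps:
$\frac{40215 - 7044}{V 12 \left(-19\right) + 41277} = \frac{40215 - 7044}{\left(-25\right) 12 \left(-19\right) + 41277} = \frac{33171}{\left(-300\right) \left(-19\right) + 41277} = \frac{33171}{5700 + 41277} = \frac{33171}{46977} = 33171 \cdot \frac{1}{46977} = \frac{11057}{15659}$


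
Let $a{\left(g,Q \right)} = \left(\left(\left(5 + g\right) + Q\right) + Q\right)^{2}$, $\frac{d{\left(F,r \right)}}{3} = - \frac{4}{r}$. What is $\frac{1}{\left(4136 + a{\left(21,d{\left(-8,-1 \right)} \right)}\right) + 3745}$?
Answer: $\frac{1}{10381} \approx 9.633 \cdot 10^{-5}$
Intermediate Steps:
$d{\left(F,r \right)} = - \frac{12}{r}$ ($d{\left(F,r \right)} = 3 \left(- \frac{4}{r}\right) = - \frac{12}{r}$)
$a{\left(g,Q \right)} = \left(5 + g + 2 Q\right)^{2}$ ($a{\left(g,Q \right)} = \left(\left(5 + Q + g\right) + Q\right)^{2} = \left(5 + g + 2 Q\right)^{2}$)
$\frac{1}{\left(4136 + a{\left(21,d{\left(-8,-1 \right)} \right)}\right) + 3745} = \frac{1}{\left(4136 + \left(5 + 21 + 2 \left(- \frac{12}{-1}\right)\right)^{2}\right) + 3745} = \frac{1}{\left(4136 + \left(5 + 21 + 2 \left(\left(-12\right) \left(-1\right)\right)\right)^{2}\right) + 3745} = \frac{1}{\left(4136 + \left(5 + 21 + 2 \cdot 12\right)^{2}\right) + 3745} = \frac{1}{\left(4136 + \left(5 + 21 + 24\right)^{2}\right) + 3745} = \frac{1}{\left(4136 + 50^{2}\right) + 3745} = \frac{1}{\left(4136 + 2500\right) + 3745} = \frac{1}{6636 + 3745} = \frac{1}{10381}$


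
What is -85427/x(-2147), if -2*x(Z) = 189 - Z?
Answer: 85427/1168 ≈ 73.140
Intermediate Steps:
x(Z) = -189/2 + Z/2 (x(Z) = -(189 - Z)/2 = -189/2 + Z/2)
-85427/x(-2147) = -85427/(-189/2 + (½)*(-2147)) = -85427/(-189/2 - 2147/2) = -85427/(-1168) = -85427*(-1/1168) = 85427/1168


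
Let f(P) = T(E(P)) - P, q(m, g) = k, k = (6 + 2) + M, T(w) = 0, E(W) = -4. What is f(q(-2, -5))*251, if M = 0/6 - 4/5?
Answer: -9036/5 ≈ -1807.2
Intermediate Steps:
M = -4/5 (M = 0*(1/6) - 4*1/5 = 0 - 4/5 = -4/5 ≈ -0.80000)
k = 36/5 (k = (6 + 2) - 4/5 = 8 - 4/5 = 36/5 ≈ 7.2000)
q(m, g) = 36/5
f(P) = -P (f(P) = 0 - P = -P)
f(q(-2, -5))*251 = -1*36/5*251 = -36/5*251 = -9036/5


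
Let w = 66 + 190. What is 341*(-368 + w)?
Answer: -38192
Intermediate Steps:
w = 256
341*(-368 + w) = 341*(-368 + 256) = 341*(-112) = -38192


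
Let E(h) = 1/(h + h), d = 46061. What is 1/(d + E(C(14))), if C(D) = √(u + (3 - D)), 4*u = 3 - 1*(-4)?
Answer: 1704257/78499781678 + I*√37/78499781678 ≈ 2.171e-5 + 7.7488e-11*I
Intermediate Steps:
u = 7/4 (u = (3 - 1*(-4))/4 = (3 + 4)/4 = (¼)*7 = 7/4 ≈ 1.7500)
C(D) = √(19/4 - D) (C(D) = √(7/4 + (3 - D)) = √(19/4 - D))
E(h) = 1/(2*h)
1/(d + E(C(14))) = 1/(46061 + 1/(2*((√(19 - 4*14)/2)))) = 1/(46061 + 1/(2*((√(19 - 56)/2)))) = 1/(46061 + 1/(2*((√(-37)/2)))) = 1/(46061 + 1/(2*(((I*√37)/2)))) = 1/(46061 + 1/(2*((I*√37/2)))) = 1/(46061 + (-2*I*√37/37)/2) = 1/(46061 - I*√37/37)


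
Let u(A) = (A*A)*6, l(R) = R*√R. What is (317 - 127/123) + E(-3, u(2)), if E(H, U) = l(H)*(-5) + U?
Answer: 41816/123 + 15*I*√3 ≈ 339.97 + 25.981*I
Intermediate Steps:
l(R) = R^(3/2)
u(A) = 6*A² (u(A) = A²*6 = 6*A²)
E(H, U) = U - 5*H^(3/2) (E(H, U) = H^(3/2)*(-5) + U = -5*H^(3/2) + U = U - 5*H^(3/2))
(317 - 127/123) + E(-3, u(2)) = (317 - 127/123) + (6*2² - (-15)*I*√3) = (317 - 127*1/123) + (6*4 - (-15)*I*√3) = (317 - 127/123) + (24 + 15*I*√3) = 38864/123 + (24 + 15*I*√3) = 41816/123 + 15*I*√3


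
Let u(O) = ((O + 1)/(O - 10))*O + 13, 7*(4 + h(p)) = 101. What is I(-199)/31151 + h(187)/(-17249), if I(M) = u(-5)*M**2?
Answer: 167347201936/11283795579 ≈ 14.831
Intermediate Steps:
h(p) = 73/7 (h(p) = -4 + (1/7)*101 = -4 + 101/7 = 73/7)
u(O) = 13 + O*(1 + O)/(-10 + O) (u(O) = ((1 + O)/(-10 + O))*O + 13 = O*(1 + O)/(-10 + O) + 13 = 13 + O*(1 + O)/(-10 + O))
I(M) = 35*M**2/3 (I(M) = ((-130 + (-5)**2 + 14*(-5))/(-10 - 5))*M**2 = ((-130 + 25 - 70)/(-15))*M**2 = (-1/15*(-175))*M**2 = 35*M**2/3)
I(-199)/31151 + h(187)/(-17249) = ((35/3)*(-199)**2)/31151 + (73/7)/(-17249) = ((35/3)*39601)*(1/31151) + (73/7)*(-1/17249) = (1386035/3)*(1/31151) - 73/120743 = 1386035/93453 - 73/120743 = 167347201936/11283795579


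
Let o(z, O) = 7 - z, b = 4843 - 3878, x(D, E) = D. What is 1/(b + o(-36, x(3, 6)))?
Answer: 1/1008 ≈ 0.00099206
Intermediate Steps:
b = 965
1/(b + o(-36, x(3, 6))) = 1/(965 + (7 - 1*(-36))) = 1/(965 + (7 + 36)) = 1/(965 + 43) = 1/1008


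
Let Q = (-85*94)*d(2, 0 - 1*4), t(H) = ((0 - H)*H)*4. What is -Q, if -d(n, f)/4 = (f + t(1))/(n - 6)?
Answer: -63920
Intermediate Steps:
t(H) = -4*H² (t(H) = ((-H)*H)*4 = -H²*4 = -4*H²)
d(n, f) = -4*(-4 + f)/(-6 + n) (d(n, f) = -4*(f - 4*1²)/(n - 6) = -4*(f - 4*1)/(-6 + n) = -4*(f - 4)/(-6 + n) = -4*(-4 + f)/(-6 + n))
Q = 63920 (Q = (-85*94)*(4*(4 - (0 - 1*4))/(-6 + 2)) = -31960*(4 - (0 - 4))/(-4) = -31960*(-1)*(4 - 1*(-4))/4 = -31960*(-1)*(4 + 4)/4 = -31960*(-1)*8/4 = -7990*(-8) = 63920)
-Q = -1*63920 = -63920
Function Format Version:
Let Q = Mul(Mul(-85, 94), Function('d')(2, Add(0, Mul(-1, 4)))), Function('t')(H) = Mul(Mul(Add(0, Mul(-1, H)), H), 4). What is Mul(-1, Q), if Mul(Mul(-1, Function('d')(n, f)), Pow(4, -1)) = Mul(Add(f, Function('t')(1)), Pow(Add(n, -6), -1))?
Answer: -63920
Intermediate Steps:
Function('t')(H) = Mul(-4, Pow(H, 2)) (Function('t')(H) = Mul(Mul(Mul(-1, H), H), 4) = Mul(Mul(-1, Pow(H, 2)), 4) = Mul(-4, Pow(H, 2)))
Function('d')(n, f) = Mul(-4, Pow(Add(-6, n), -1), Add(-4, f)) (Function('d')(n, f) = Mul(-4, Mul(Add(f, Mul(-4, Pow(1, 2))), Pow(Add(n, -6), -1))) = Mul(-4, Mul(Add(f, Mul(-4, 1)), Pow(Add(-6, n), -1))) = Mul(-4, Mul(Add(f, -4), Pow(Add(-6, n), -1))) = Mul(-4, Mul(Add(-4, f), Pow(Add(-6, n), -1))) = Mul(-4, Mul(Pow(Add(-6, n), -1), Add(-4, f))) = Mul(-4, Pow(Add(-6, n), -1), Add(-4, f)))
Q = 63920 (Q = Mul(Mul(-85, 94), Mul(4, Pow(Add(-6, 2), -1), Add(4, Mul(-1, Add(0, Mul(-1, 4)))))) = Mul(-7990, Mul(4, Pow(-4, -1), Add(4, Mul(-1, Add(0, -4))))) = Mul(-7990, Mul(4, Rational(-1, 4), Add(4, Mul(-1, -4)))) = Mul(-7990, Mul(4, Rational(-1, 4), Add(4, 4))) = Mul(-7990, Mul(4, Rational(-1, 4), 8)) = Mul(-7990, -8) = 63920)
Mul(-1, Q) = Mul(-1, 63920) = -63920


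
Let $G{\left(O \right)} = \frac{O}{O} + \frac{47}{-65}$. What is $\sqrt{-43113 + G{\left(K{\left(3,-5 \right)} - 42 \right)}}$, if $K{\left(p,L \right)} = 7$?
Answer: $\frac{i \sqrt{182151255}}{65} \approx 207.64 i$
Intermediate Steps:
$G{\left(O \right)} = \frac{18}{65}$ ($G{\left(O \right)} = 1 + 47 \left(- \frac{1}{65}\right) = 1 - \frac{47}{65} = \frac{18}{65}$)
$\sqrt{-43113 + G{\left(K{\left(3,-5 \right)} - 42 \right)}} = \sqrt{-43113 + \frac{18}{65}} = \sqrt{- \frac{2802327}{65}} = \frac{i \sqrt{182151255}}{65}$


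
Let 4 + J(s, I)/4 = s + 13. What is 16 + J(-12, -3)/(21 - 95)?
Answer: 598/37 ≈ 16.162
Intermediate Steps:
J(s, I) = 36 + 4*s (J(s, I) = -16 + 4*(s + 13) = -16 + 4*(13 + s) = -16 + (52 + 4*s) = 36 + 4*s)
16 + J(-12, -3)/(21 - 95) = 16 + (36 + 4*(-12))/(21 - 95) = 16 + (36 - 48)/(-74) = 16 - 12*(-1/74) = 16 + 6/37 = 598/37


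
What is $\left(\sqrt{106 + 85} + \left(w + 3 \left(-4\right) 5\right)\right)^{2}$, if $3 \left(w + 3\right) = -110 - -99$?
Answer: $\frac{41719}{9} - \frac{400 \sqrt{191}}{3} \approx 2792.7$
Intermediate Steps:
$w = - \frac{20}{3}$ ($w = -3 + \frac{-110 - -99}{3} = -3 + \frac{-110 + 99}{3} = -3 + \frac{1}{3} \left(-11\right) = -3 - \frac{11}{3} = - \frac{20}{3} \approx -6.6667$)
$\left(\sqrt{106 + 85} + \left(w + 3 \left(-4\right) 5\right)\right)^{2} = \left(\sqrt{106 + 85} + \left(- \frac{20}{3} + 3 \left(-4\right) 5\right)\right)^{2} = \left(\sqrt{191} - \frac{200}{3}\right)^{2} = \left(- \frac{200}{3} + \sqrt{191}\right)^{2}$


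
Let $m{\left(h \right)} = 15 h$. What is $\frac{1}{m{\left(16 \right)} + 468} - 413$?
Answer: $- \frac{292403}{708} \approx -413.0$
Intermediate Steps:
$\frac{1}{m{\left(16 \right)} + 468} - 413 = \frac{1}{15 \cdot 16 + 468} - 413 = \frac{1}{240 + 468} - 413 = \frac{1}{708} - 413 = - \frac{292403}{708}$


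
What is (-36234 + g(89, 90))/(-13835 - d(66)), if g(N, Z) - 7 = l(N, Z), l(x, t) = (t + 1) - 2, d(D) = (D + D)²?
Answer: 36138/31259 ≈ 1.1561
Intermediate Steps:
d(D) = 4*D² (d(D) = (2*D)² = 4*D²)
l(x, t) = -1 + t (l(x, t) = (1 + t) - 2 = -1 + t)
g(N, Z) = 6 + Z (g(N, Z) = 7 + (-1 + Z) = 6 + Z)
(-36234 + g(89, 90))/(-13835 - d(66)) = (-36234 + (6 + 90))/(-13835 - 4*66²) = (-36234 + 96)/(-13835 - 4*4356) = -36138/(-13835 - 1*17424) = -36138/(-13835 - 17424) = -36138/(-31259) = -36138*(-1/31259) = 36138/31259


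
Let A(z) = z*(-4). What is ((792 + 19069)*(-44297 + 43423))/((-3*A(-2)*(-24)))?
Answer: -8679257/288 ≈ -30136.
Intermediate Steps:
A(z) = -4*z
((792 + 19069)*(-44297 + 43423))/((-3*A(-2)*(-24))) = ((792 + 19069)*(-44297 + 43423))/((-(-12)*(-2)*(-24))) = (19861*(-874))/((-3*8*(-24))) = -17358514/((-24*(-24))) = -17358514/576 = -17358514*1/576 = -8679257/288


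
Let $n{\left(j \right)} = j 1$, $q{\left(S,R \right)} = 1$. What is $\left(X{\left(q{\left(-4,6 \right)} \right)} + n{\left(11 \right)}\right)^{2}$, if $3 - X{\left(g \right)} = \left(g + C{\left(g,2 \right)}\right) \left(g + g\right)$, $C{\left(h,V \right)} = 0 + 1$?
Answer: $100$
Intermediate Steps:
$C{\left(h,V \right)} = 1$
$n{\left(j \right)} = j$
$X{\left(g \right)} = 3 - 2 g \left(1 + g\right)$ ($X{\left(g \right)} = 3 - \left(g + 1\right) \left(g + g\right) = 3 - \left(1 + g\right) 2 g = 3 - 2 g \left(1 + g\right)$)
$\left(X{\left(q{\left(-4,6 \right)} \right)} + n{\left(11 \right)}\right)^{2} = \left(\left(3 - 2 - 2 \cdot 1^{2}\right) + 11\right)^{2} = \left(\left(3 - 2 - 2\right) + 11\right)^{2} = \left(-1 + 11\right)^{2} = 10^{2} = 100$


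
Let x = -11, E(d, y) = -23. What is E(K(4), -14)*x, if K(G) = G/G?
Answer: 253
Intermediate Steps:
K(G) = 1
E(K(4), -14)*x = -23*(-11) = 253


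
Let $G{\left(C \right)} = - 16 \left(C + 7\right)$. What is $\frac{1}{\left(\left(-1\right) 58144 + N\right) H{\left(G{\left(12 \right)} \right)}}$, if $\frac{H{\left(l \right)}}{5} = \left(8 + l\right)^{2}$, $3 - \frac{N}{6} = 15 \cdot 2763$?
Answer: $- \frac{1}{134401191680} \approx -7.4404 \cdot 10^{-12}$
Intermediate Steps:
$G{\left(C \right)} = -112 - 16 C$ ($G{\left(C \right)} = - 16 \left(7 + C\right) = -112 - 16 C$)
$N = -248652$ ($N = 18 - 6 \cdot 15 \cdot 2763 = 18 - 248670 = -248652$)
$H{\left(l \right)} = 5 \left(8 + l\right)^{2}$
$\frac{1}{\left(\left(-1\right) 58144 + N\right) H{\left(G{\left(12 \right)} \right)}} = \frac{1}{\left(\left(-1\right) 58144 - 248652\right) 5 \left(8 - 304\right)^{2}} = \frac{1}{\left(-58144 - 248652\right) 5 \left(8 - 304\right)^{2}} = \frac{1}{\left(-306796\right) 5 \left(8 - 304\right)^{2}} = - \frac{1}{306796 \cdot 5 \left(-296\right)^{2}} = - \frac{1}{306796 \cdot 5 \cdot 87616} = - \frac{1}{306796 \cdot 438080} = \left(- \frac{1}{306796}\right) \frac{1}{438080} = - \frac{1}{134401191680}$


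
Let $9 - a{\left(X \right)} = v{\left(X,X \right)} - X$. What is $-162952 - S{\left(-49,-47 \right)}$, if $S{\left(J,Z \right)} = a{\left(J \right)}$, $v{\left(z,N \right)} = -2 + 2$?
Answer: $-162912$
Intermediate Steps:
$v{\left(z,N \right)} = 0$
$a{\left(X \right)} = 9 + X$ ($a{\left(X \right)} = 9 - \left(0 - X\right) = 9 - - X = 9 + X$)
$S{\left(J,Z \right)} = 9 + J$
$-162952 - S{\left(-49,-47 \right)} = -162952 - \left(9 - 49\right) = -162952 - -40 = -162952 + 40 = -162912$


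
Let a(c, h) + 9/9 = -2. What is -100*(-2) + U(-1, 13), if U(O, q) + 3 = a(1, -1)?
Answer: 194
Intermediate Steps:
a(c, h) = -3 (a(c, h) = -1 - 2 = -3)
U(O, q) = -6 (U(O, q) = -3 - 3 = -6)
-100*(-2) + U(-1, 13) = -100*(-2) - 6 = 200 - 6 = 194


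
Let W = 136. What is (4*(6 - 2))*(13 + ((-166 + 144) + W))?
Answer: 2032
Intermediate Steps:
(4*(6 - 2))*(13 + ((-166 + 144) + W)) = (4*(6 - 2))*(13 + ((-166 + 144) + 136)) = (4*4)*(13 + (-22 + 136)) = 16*(13 + 114) = 16*127 = 2032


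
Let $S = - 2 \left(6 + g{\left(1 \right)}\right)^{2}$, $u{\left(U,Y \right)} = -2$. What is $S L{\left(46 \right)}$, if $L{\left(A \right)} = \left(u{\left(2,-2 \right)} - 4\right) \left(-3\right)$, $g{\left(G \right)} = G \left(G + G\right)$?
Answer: $-2304$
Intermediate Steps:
$g{\left(G \right)} = 2 G^{2}$ ($g{\left(G \right)} = G 2 G = 2 G^{2}$)
$L{\left(A \right)} = 18$ ($L{\left(A \right)} = \left(-2 - 4\right) \left(-3\right) = \left(-6\right) \left(-3\right) = 18$)
$S = -128$ ($S = - 2 \left(6 + 2 \cdot 1^{2}\right)^{2} = - 2 \left(6 + 2 \cdot 1\right)^{2} = - 2 \left(6 + 2\right)^{2} = - 2 \cdot 8^{2} = \left(-2\right) 64 = -128$)
$S L{\left(46 \right)} = \left(-128\right) 18 = -2304$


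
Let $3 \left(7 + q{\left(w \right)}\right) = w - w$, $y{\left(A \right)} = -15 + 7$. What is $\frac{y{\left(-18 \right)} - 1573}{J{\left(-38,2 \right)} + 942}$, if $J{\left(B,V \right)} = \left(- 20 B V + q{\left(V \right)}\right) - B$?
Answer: $- \frac{527}{831} \approx -0.63418$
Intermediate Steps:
$y{\left(A \right)} = -8$
$q{\left(w \right)} = -7$ ($q{\left(w \right)} = -7 + \frac{w - w}{3} = -7 + \frac{1}{3} \cdot 0 = -7 + 0 = -7$)
$J{\left(B,V \right)} = -7 - B - 20 B V$ ($J{\left(B,V \right)} = \left(- 20 B V - 7\right) - B = \left(-7 - 20 B V\right) - B = -7 - B - 20 B V$)
$\frac{y{\left(-18 \right)} - 1573}{J{\left(-38,2 \right)} + 942} = \frac{-8 - 1573}{\left(-7 - -38 - \left(-760\right) 2\right) + 942} = - \frac{1581}{\left(-7 + 38 + 1520\right) + 942} = - \frac{1581}{1551 + 942} = - \frac{1581}{2493} = \left(-1581\right) \frac{1}{2493} = - \frac{527}{831}$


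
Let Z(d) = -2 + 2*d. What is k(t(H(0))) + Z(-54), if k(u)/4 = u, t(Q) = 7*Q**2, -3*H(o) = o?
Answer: -110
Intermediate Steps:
H(o) = -o/3
k(u) = 4*u
k(t(H(0))) + Z(-54) = 4*(7*(-1/3*0)**2) + (-2 + 2*(-54)) = 4*(7*0**2) + (-2 - 108) = 4*(7*0) - 110 = 4*0 - 110 = 0 - 110 = -110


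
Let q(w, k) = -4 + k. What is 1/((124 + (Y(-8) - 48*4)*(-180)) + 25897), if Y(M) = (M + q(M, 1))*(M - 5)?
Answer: 1/34841 ≈ 2.8702e-5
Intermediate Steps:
Y(M) = (-5 + M)*(-3 + M) (Y(M) = (M + (-4 + 1))*(M - 5) = (M - 3)*(-5 + M) = (-3 + M)*(-5 + M) = (-5 + M)*(-3 + M))
1/((124 + (Y(-8) - 48*4)*(-180)) + 25897) = 1/((124 + ((15 + (-8)**2 - 8*(-8)) - 48*4)*(-180)) + 25897) = 1/((124 + ((15 + 64 + 64) - 1*192)*(-180)) + 25897) = 1/((124 + (143 - 192)*(-180)) + 25897) = 1/((124 - 49*(-180)) + 25897) = 1/((124 + 8820) + 25897) = 1/(8944 + 25897) = 1/34841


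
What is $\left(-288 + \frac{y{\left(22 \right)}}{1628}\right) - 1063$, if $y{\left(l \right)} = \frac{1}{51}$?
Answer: $- \frac{112170827}{83028} \approx -1351.0$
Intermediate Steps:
$y{\left(l \right)} = \frac{1}{51}$
$\left(-288 + \frac{y{\left(22 \right)}}{1628}\right) - 1063 = \left(-288 + \frac{1}{51 \cdot 1628}\right) - 1063 = \left(-288 + \frac{1}{51} \cdot \frac{1}{1628}\right) - 1063 = \left(-288 + \frac{1}{83028}\right) - 1063 = - \frac{23912063}{83028} - 1063 = - \frac{112170827}{83028}$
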